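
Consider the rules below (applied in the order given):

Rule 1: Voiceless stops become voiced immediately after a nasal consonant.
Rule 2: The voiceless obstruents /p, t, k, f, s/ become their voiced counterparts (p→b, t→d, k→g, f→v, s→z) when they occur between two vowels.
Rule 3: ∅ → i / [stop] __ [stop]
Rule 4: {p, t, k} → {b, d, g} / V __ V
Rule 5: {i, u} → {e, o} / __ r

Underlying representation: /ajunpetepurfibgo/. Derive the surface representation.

Rule 1 (post-nasal voicing): /p/ is a voiceless stop immediately after the nasal /n/, so it voices to [b]. /ajunpetepurfibgo/ → ajunbetepurfibgo.
Rule 2 (intervocalic voicing): /t/ is a voiceless obstruent between vowels /e/ and /e/, so it voices to [d]. /p/ is a voiceless obstruent between vowels /e/ and /u/, so it voices to [b]. /ajunbetepurfibgo/ → ajunbedeburfibgo.
Rule 3 (stop-cluster i-epenthesis): /b/ and /g/ form a stop–stop cluster, so [i] is inserted between them. /ajunbedeburfibgo/ → ajunbedeburfibigo.
Rule 4 (intervocalic voicing): no segment meets the environment; /ajunbedeburfibigo/ is unchanged.
Rule 5 (pre-rhotic lowering): /u/ is a high vowel immediately before /r/, so it lowers to [o]. /ajunbedeburfibigo/ → ajunbedeborfibigo.

ajunbedeborfibigo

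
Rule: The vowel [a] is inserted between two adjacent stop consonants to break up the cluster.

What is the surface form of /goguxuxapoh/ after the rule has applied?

goguxuxapoh

No segment of /goguxuxapoh/ meets the structural description of the rule, so the form surfaces unchanged.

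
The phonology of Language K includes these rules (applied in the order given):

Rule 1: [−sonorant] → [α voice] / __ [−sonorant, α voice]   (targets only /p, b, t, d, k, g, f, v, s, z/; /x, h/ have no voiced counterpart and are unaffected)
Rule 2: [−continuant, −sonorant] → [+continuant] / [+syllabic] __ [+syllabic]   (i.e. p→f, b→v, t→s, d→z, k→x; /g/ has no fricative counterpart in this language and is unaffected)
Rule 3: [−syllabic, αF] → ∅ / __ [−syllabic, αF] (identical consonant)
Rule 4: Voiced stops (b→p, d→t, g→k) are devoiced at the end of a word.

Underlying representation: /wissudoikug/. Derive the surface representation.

Rule 1 (regressive voicing assimilation): no segment meets the environment; /wissudoikug/ is unchanged.
Rule 2 (intervocalic spirantization): /d/ is a stop between vowels /u/ and /o/, so it spirantizes to the fricative [z]. /k/ is a stop between vowels /i/ and /u/, so it spirantizes to the fricative [x]. /wissudoikug/ → wissuzoixug.
Rule 3 (degemination): /ss/ is a geminate; the first /s/ deletes. /wissuzoixug/ → wisuzoixug.
Rule 4 (final devoicing): /g/ is a voiced stop in word-final position, so it devoices to [k]. /wisuzoixug/ → wisuzoixuk.

wisuzoixuk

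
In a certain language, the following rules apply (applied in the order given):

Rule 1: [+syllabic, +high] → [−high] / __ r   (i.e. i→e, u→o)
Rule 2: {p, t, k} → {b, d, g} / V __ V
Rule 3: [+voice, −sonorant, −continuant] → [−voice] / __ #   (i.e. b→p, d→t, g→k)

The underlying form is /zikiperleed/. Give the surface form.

zigiberleet

Rule 1 (pre-rhotic lowering): no segment meets the environment; /zikiperleed/ is unchanged.
Rule 2 (intervocalic voicing): /k/ is a voiceless stop between vowels /i/ and /i/, so it voices to [g]. /p/ is a voiceless stop between vowels /i/ and /e/, so it voices to [b]. /zikiperleed/ → zigiberleed.
Rule 3 (final devoicing): /d/ is a voiced stop in word-final position, so it devoices to [t]. /zigiberleed/ → zigiberleet.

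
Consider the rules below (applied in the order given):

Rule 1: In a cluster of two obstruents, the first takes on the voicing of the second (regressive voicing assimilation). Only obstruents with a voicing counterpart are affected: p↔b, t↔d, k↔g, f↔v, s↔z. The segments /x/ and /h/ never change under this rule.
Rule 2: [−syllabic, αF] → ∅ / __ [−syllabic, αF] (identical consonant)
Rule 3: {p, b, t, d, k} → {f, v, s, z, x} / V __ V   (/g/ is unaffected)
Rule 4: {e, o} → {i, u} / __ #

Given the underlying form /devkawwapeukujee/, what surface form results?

defkawafeuxujei

Rule 1 (regressive voicing assimilation): /v/ precedes the voiceless obstruent /k/, so it devoices to [f] by assimilation. /devkawwapeukujee/ → defkawwapeukujee.
Rule 2 (degemination): /ww/ is a geminate; the first /w/ deletes. /defkawwapeukujee/ → defkawapeukujee.
Rule 3 (intervocalic spirantization): /p/ is a stop between vowels /a/ and /e/, so it spirantizes to the fricative [f]. /k/ is a stop between vowels /u/ and /u/, so it spirantizes to the fricative [x]. /defkawapeukujee/ → defkawafeuxujee.
Rule 4 (final vowel raising): /e/ is a mid vowel in word-final position, so it raises to [i]. /defkawafeuxujee/ → defkawafeuxujei.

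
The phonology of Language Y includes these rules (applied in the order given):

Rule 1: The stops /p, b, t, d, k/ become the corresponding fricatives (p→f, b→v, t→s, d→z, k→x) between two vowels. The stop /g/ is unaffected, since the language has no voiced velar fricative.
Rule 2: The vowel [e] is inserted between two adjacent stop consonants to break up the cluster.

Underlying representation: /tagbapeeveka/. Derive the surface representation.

tagebafeevexa

Rule 1 (intervocalic spirantization): /p/ is a stop between vowels /a/ and /e/, so it spirantizes to the fricative [f]. /k/ is a stop between vowels /e/ and /a/, so it spirantizes to the fricative [x]. /tagbapeeveka/ → tagbafeevexa.
Rule 2 (stop-cluster e-epenthesis): /g/ and /b/ form a stop–stop cluster, so [e] is inserted between them. /tagbafeevexa/ → tagebafeevexa.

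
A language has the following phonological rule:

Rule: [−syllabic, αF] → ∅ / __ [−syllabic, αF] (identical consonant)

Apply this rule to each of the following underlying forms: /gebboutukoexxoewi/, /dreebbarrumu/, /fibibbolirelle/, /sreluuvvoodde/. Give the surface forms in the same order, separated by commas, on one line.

/gebboutukoexxoewi/: /bb/ is a geminate; the first /b/ deletes. /xx/ is a geminate; the first /x/ deletes. → [geboutukoexoewi].
/dreebbarrumu/: /bb/ is a geminate; the first /b/ deletes. /rr/ is a geminate; the first /r/ deletes. → [dreebarumu].
/fibibbolirelle/: /bb/ is a geminate; the first /b/ deletes. /ll/ is a geminate; the first /l/ deletes. → [fibibolirele].
/sreluuvvoodde/: /vv/ is a geminate; the first /v/ deletes. /dd/ is a geminate; the first /d/ deletes. → [sreluuvoode].

geboutukoexoewi, dreebarumu, fibibolirele, sreluuvoode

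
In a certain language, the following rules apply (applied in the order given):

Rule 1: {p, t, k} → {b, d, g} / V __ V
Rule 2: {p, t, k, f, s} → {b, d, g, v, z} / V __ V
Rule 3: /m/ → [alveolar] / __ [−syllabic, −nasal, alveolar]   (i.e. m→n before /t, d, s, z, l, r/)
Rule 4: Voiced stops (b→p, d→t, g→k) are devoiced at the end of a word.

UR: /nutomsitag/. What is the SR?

Rule 1 (intervocalic voicing): /t/ is a voiceless stop between vowels /u/ and /o/, so it voices to [d]. /t/ is a voiceless stop between vowels /i/ and /a/, so it voices to [d]. /nutomsitag/ → nudomsidag.
Rule 2 (intervocalic voicing): no segment meets the environment; /nudomsidag/ is unchanged.
Rule 3 (nasal place assimilation): /m/ precedes the alveolar consonant /s/, so it assimilates in place to [n]. /nudomsidag/ → nudonsidag.
Rule 4 (final devoicing): /g/ is a voiced stop in word-final position, so it devoices to [k]. /nudonsidag/ → nudonsidak.

nudonsidak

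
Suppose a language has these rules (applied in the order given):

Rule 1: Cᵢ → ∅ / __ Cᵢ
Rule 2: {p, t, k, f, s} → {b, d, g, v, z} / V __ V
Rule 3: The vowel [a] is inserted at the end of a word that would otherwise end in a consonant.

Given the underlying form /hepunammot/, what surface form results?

Rule 1 (degemination): /mm/ is a geminate; the first /m/ deletes. /hepunammot/ → hepunamot.
Rule 2 (intervocalic voicing): /p/ is a voiceless obstruent between vowels /e/ and /u/, so it voices to [b]. /hepunamot/ → hebunamot.
Rule 3 (final a-epenthesis): the form ends in the consonant /t/, so [a] is inserted word-finally. /hebunamot/ → hebunamota.

hebunamota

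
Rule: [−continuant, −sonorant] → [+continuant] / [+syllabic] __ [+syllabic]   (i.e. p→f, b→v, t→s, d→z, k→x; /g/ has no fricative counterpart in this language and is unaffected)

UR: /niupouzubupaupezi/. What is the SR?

niufouzuvufaufezi

/p/ is a stop between vowels /u/ and /o/, so it spirantizes to the fricative [f].
/b/ is a stop between vowels /u/ and /u/, so it spirantizes to the fricative [v].
/p/ is a stop between vowels /u/ and /a/, so it spirantizes to the fricative [f].
/p/ is a stop between vowels /u/ and /e/, so it spirantizes to the fricative [f].
Surface form: [niufouzuvufaufezi].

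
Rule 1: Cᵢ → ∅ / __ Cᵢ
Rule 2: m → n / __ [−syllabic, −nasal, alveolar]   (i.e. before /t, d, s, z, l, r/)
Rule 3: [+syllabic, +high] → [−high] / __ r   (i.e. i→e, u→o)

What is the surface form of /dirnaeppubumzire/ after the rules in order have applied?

Rule 1 (degemination): /pp/ is a geminate; the first /p/ deletes. /dirnaeppubumzire/ → dirnaepubumzire.
Rule 2 (nasal place assimilation): /m/ precedes the alveolar consonant /z/, so it assimilates in place to [n]. /dirnaepubumzire/ → dirnaepubunzire.
Rule 3 (pre-rhotic lowering): /i/ is a high vowel immediately before /r/, so it lowers to [e]. /i/ is a high vowel immediately before /r/, so it lowers to [e]. /dirnaepubunzire/ → dernaepubunzere.

dernaepubunzere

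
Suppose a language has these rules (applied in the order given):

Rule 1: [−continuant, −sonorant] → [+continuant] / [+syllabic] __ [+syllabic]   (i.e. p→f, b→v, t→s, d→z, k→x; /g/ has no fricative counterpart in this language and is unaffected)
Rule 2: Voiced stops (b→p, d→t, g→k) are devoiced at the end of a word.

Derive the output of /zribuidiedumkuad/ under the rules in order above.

zrivuiziezumkuat

Rule 1 (intervocalic spirantization): /b/ is a stop between vowels /i/ and /u/, so it spirantizes to the fricative [v]. /d/ is a stop between vowels /i/ and /i/, so it spirantizes to the fricative [z]. /d/ is a stop between vowels /e/ and /u/, so it spirantizes to the fricative [z]. /zribuidiedumkuad/ → zrivuiziezumkuad.
Rule 2 (final devoicing): /d/ is a voiced stop in word-final position, so it devoices to [t]. /zrivuiziezumkuad/ → zrivuiziezumkuat.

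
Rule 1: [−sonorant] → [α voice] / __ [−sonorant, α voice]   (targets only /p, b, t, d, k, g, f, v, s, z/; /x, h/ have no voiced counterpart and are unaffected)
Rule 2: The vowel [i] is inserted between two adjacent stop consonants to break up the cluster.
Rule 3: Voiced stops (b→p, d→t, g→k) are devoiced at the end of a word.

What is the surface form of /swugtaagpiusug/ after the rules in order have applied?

swukitaakipiusuk

Rule 1 (regressive voicing assimilation): /g/ precedes the voiceless obstruent /t/, so it devoices to [k] by assimilation. /g/ precedes the voiceless obstruent /p/, so it devoices to [k] by assimilation. /swugtaagpiusug/ → swuktaakpiusug.
Rule 2 (stop-cluster i-epenthesis): /k/ and /t/ form a stop–stop cluster, so [i] is inserted between them. /k/ and /p/ form a stop–stop cluster, so [i] is inserted between them. /swuktaakpiusug/ → swukitaakipiusug.
Rule 3 (final devoicing): /g/ is a voiced stop in word-final position, so it devoices to [k]. /swukitaakipiusug/ → swukitaakipiusuk.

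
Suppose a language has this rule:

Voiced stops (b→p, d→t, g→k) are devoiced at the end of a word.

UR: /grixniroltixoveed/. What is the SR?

Scanning /grixniroltixoveed/: /g/ at position 1 is not in the conditioning environment; /d/ is a voiced stop in word-final position, so it devoices to [t].
Result: [grixniroltixoveet].

grixniroltixoveet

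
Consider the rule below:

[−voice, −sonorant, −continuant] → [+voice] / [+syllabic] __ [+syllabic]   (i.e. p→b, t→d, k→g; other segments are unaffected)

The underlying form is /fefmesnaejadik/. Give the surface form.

fefmesnaejadik

No segment of /fefmesnaejadik/ meets the structural description of the rule, so the form surfaces unchanged.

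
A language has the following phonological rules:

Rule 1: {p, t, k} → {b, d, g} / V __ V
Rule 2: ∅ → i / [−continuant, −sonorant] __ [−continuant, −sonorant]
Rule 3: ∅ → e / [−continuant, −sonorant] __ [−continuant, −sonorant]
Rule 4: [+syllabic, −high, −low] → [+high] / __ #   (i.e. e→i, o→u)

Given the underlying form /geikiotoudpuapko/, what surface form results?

Rule 1 (intervocalic voicing): /k/ is a voiceless stop between vowels /i/ and /i/, so it voices to [g]. /t/ is a voiceless stop between vowels /o/ and /o/, so it voices to [d]. /geikiotoudpuapko/ → geigiodoudpuapko.
Rule 2 (stop-cluster i-epenthesis): /d/ and /p/ form a stop–stop cluster, so [i] is inserted between them. /p/ and /k/ form a stop–stop cluster, so [i] is inserted between them. /geigiodoudpuapko/ → geigiodoudipuapiko.
Rule 3 (stop-cluster e-epenthesis): no segment meets the environment; /geigiodoudipuapiko/ is unchanged.
Rule 4 (final vowel raising): /o/ is a mid vowel in word-final position, so it raises to [u]. /geigiodoudipuapiko/ → geigiodoudipuapiku.

geigiodoudipuapiku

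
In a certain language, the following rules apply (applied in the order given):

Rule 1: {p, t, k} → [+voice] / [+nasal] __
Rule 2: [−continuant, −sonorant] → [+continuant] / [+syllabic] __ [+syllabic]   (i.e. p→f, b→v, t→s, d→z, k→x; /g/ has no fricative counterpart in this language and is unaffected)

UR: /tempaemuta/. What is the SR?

Rule 1 (post-nasal voicing): /p/ is a voiceless stop immediately after the nasal /m/, so it voices to [b]. /tempaemuta/ → tembaemuta.
Rule 2 (intervocalic spirantization): /t/ is a stop between vowels /u/ and /a/, so it spirantizes to the fricative [s]. /tembaemuta/ → tembaemusa.

tembaemusa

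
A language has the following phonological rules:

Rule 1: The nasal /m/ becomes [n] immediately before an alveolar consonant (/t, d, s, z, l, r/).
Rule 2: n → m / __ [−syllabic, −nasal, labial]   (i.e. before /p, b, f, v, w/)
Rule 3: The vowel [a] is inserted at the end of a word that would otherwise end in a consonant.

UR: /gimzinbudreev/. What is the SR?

ginzimbudreeva

Rule 1 (nasal place assimilation): /m/ precedes the alveolar consonant /z/, so it assimilates in place to [n]. /gimzinbudreev/ → ginzinbudreev.
Rule 2 (nasal place assimilation): /n/ precedes the labial consonant /b/, so it assimilates in place to [m]. /ginzinbudreev/ → ginzimbudreev.
Rule 3 (final a-epenthesis): the form ends in the consonant /v/, so [a] is inserted word-finally. /ginzimbudreev/ → ginzimbudreeva.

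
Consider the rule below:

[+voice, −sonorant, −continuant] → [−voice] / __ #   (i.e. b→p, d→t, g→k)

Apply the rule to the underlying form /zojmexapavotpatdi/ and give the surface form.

zojmexapavotpatdi

No segment of /zojmexapavotpatdi/ meets the structural description of the rule, so the form surfaces unchanged.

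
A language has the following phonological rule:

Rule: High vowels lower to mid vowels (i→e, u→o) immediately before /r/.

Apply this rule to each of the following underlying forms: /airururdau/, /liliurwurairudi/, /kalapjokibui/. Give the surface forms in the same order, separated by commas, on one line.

aerorordau, liliorworaerudi, kalapjokibui

/airururdau/: /i/ is a high vowel immediately before /r/, so it lowers to [e]. /u/ is a high vowel immediately before /r/, so it lowers to [o]. /u/ is a high vowel immediately before /r/, so it lowers to [o]. → [aerorordau].
/liliurwurairudi/: /u/ is a high vowel immediately before /r/, so it lowers to [o]. /u/ is a high vowel immediately before /r/, so it lowers to [o]. /i/ is a high vowel immediately before /r/, so it lowers to [e]. → [liliorworaerudi].
/kalapjokibui/: the rule's environment is not met; surfaces unchanged as [kalapjokibui].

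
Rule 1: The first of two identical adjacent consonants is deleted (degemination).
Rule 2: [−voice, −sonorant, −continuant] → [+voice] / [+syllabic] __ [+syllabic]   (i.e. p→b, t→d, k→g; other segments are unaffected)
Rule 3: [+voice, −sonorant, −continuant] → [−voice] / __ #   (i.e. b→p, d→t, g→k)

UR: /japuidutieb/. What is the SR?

jabuidudiep

Rule 1 (degemination): no segment meets the environment; /japuidutieb/ is unchanged.
Rule 2 (intervocalic voicing): /p/ is a voiceless stop between vowels /a/ and /u/, so it voices to [b]. /t/ is a voiceless stop between vowels /u/ and /i/, so it voices to [d]. /japuidutieb/ → jabuidudieb.
Rule 3 (final devoicing): /b/ is a voiced stop in word-final position, so it devoices to [p]. /jabuidudieb/ → jabuidudiep.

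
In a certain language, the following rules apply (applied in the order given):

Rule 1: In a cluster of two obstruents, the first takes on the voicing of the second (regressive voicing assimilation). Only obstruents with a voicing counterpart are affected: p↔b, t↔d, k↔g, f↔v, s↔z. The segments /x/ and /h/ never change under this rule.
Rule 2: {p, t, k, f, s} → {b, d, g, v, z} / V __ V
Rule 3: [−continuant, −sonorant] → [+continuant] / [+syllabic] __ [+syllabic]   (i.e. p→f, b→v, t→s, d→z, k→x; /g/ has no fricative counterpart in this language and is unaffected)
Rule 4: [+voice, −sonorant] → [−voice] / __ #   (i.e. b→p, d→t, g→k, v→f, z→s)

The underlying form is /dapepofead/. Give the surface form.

davevoveat

Rule 1 (regressive voicing assimilation): no segment meets the environment; /dapepofead/ is unchanged.
Rule 2 (intervocalic voicing): /p/ is a voiceless obstruent between vowels /a/ and /e/, so it voices to [b]. /p/ is a voiceless obstruent between vowels /e/ and /o/, so it voices to [b]. /f/ is a voiceless obstruent between vowels /o/ and /e/, so it voices to [v]. /dapepofead/ → dabebovead.
Rule 3 (intervocalic spirantization): /b/ is a stop between vowels /a/ and /e/, so it spirantizes to the fricative [v]. /b/ is a stop between vowels /e/ and /o/, so it spirantizes to the fricative [v]. /dabebovead/ → davevovead.
Rule 4 (final devoicing): /d/ is a voiced obstruent in word-final position, so it devoices to [t]. /davevovead/ → davevoveat.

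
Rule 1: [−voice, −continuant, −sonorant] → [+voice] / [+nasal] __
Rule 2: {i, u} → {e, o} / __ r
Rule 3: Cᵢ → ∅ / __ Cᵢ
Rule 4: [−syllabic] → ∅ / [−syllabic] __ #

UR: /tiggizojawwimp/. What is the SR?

tigizojawim

Rule 1 (post-nasal voicing): /p/ is a voiceless stop immediately after the nasal /m/, so it voices to [b]. /tiggizojawwimp/ → tiggizojawwimb.
Rule 2 (pre-rhotic lowering): no segment meets the environment; /tiggizojawwimb/ is unchanged.
Rule 3 (degemination): /gg/ is a geminate; the first /g/ deletes. /ww/ is a geminate; the first /w/ deletes. /tiggizojawwimb/ → tigizojawimb.
Rule 4 (final cluster simplification): /b/ is the second consonant of a word-final cluster /mb/, so it deletes. /tigizojawimb/ → tigizojawim.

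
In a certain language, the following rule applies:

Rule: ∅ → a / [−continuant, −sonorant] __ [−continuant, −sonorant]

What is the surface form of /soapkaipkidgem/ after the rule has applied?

soapakaipakidagem

/p/ and /k/ form a stop–stop cluster, so [a] is inserted between them.
/p/ and /k/ form a stop–stop cluster, so [a] is inserted between them.
/d/ and /g/ form a stop–stop cluster, so [a] is inserted between them.
Surface form: [soapakaipakidagem].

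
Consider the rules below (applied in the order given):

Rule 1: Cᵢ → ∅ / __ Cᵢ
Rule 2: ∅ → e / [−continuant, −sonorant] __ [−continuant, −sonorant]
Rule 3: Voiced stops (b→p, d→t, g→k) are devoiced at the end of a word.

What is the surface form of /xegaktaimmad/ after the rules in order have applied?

Rule 1 (degemination): /mm/ is a geminate; the first /m/ deletes. /xegaktaimmad/ → xegaktaimad.
Rule 2 (stop-cluster e-epenthesis): /k/ and /t/ form a stop–stop cluster, so [e] is inserted between them. /xegaktaimad/ → xegaketaimad.
Rule 3 (final devoicing): /d/ is a voiced stop in word-final position, so it devoices to [t]. /xegaketaimad/ → xegaketaimat.

xegaketaimat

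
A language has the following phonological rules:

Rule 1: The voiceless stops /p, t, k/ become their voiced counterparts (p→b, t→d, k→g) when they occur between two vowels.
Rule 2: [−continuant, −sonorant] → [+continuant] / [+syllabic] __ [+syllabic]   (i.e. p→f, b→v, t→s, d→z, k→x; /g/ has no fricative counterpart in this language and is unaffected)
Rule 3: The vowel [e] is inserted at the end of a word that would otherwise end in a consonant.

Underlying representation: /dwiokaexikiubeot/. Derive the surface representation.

dwiogaexigiuveote

Rule 1 (intervocalic voicing): /k/ is a voiceless stop between vowels /o/ and /a/, so it voices to [g]. /k/ is a voiceless stop between vowels /i/ and /i/, so it voices to [g]. /dwiokaexikiubeot/ → dwiogaexigiubeot.
Rule 2 (intervocalic spirantization): /b/ is a stop between vowels /u/ and /e/, so it spirantizes to the fricative [v]. /dwiogaexigiubeot/ → dwiogaexigiuveot.
Rule 3 (final e-epenthesis): the form ends in the consonant /t/, so [e] is inserted word-finally. /dwiogaexigiuveot/ → dwiogaexigiuveote.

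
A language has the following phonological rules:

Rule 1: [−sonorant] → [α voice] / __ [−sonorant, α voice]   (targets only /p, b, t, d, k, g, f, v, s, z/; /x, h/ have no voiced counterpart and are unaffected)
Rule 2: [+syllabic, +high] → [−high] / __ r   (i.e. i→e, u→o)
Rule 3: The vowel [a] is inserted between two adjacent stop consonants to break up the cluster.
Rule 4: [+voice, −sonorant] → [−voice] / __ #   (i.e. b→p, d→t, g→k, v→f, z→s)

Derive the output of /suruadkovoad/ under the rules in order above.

Rule 1 (regressive voicing assimilation): /d/ precedes the voiceless obstruent /k/, so it devoices to [t] by assimilation. /suruadkovoad/ → suruatkovoad.
Rule 2 (pre-rhotic lowering): /u/ is a high vowel immediately before /r/, so it lowers to [o]. /suruatkovoad/ → soruatkovoad.
Rule 3 (stop-cluster a-epenthesis): /t/ and /k/ form a stop–stop cluster, so [a] is inserted between them. /soruatkovoad/ → soruatakovoad.
Rule 4 (final devoicing): /d/ is a voiced obstruent in word-final position, so it devoices to [t]. /soruatakovoad/ → soruatakovoat.

soruatakovoat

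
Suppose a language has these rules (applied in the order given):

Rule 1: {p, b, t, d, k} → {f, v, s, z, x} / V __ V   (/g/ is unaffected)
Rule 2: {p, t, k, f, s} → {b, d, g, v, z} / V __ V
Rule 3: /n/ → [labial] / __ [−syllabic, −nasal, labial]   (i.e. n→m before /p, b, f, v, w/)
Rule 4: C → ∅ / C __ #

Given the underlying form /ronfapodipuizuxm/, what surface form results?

Rule 1 (intervocalic spirantization): /p/ is a stop between vowels /a/ and /o/, so it spirantizes to the fricative [f]. /d/ is a stop between vowels /o/ and /i/, so it spirantizes to the fricative [z]. /p/ is a stop between vowels /i/ and /u/, so it spirantizes to the fricative [f]. /ronfapodipuizuxm/ → ronfafozifuizuxm.
Rule 2 (intervocalic voicing): /f/ is a voiceless obstruent between vowels /a/ and /o/, so it voices to [v]. /f/ is a voiceless obstruent between vowels /i/ and /u/, so it voices to [v]. /ronfafozifuizuxm/ → ronfavozivuizuxm.
Rule 3 (nasal place assimilation): /n/ precedes the labial consonant /f/, so it assimilates in place to [m]. /ronfavozivuizuxm/ → romfavozivuizuxm.
Rule 4 (final cluster simplification): /m/ is the second consonant of a word-final cluster /xm/, so it deletes. /romfavozivuizuxm/ → romfavozivuizux.

romfavozivuizux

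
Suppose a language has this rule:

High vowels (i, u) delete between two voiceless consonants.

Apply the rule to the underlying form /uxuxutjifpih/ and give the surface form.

/u/ is a high vowel flanked by voiceless consonants /x/ and /x/, so it deletes.
/u/ is a high vowel flanked by voiceless consonants /x/ and /t/, so it deletes.
/i/ is a high vowel flanked by voiceless consonants /p/ and /h/, so it deletes.
The other instances of /u/, /i/ do not occur in the required environment and remain unchanged.
Surface form: [uxxtjifph].

uxxtjifph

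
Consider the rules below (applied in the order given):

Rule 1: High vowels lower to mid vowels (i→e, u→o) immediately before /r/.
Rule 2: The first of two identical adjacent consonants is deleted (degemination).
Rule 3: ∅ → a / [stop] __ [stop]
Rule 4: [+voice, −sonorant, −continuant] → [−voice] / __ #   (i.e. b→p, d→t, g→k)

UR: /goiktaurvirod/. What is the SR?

goikataorverot

Rule 1 (pre-rhotic lowering): /u/ is a high vowel immediately before /r/, so it lowers to [o]. /i/ is a high vowel immediately before /r/, so it lowers to [e]. /goiktaurvirod/ → goiktaorverod.
Rule 2 (degemination): no segment meets the environment; /goiktaorverod/ is unchanged.
Rule 3 (stop-cluster a-epenthesis): /k/ and /t/ form a stop–stop cluster, so [a] is inserted between them. /goiktaorverod/ → goikataorverod.
Rule 4 (final devoicing): /d/ is a voiced stop in word-final position, so it devoices to [t]. /goikataorverod/ → goikataorverot.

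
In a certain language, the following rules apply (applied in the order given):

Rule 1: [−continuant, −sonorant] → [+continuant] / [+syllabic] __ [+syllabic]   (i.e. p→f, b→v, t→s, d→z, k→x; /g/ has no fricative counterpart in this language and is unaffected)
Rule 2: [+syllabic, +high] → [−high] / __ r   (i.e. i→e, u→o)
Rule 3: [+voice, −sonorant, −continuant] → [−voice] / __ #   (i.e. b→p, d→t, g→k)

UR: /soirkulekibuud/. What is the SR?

Rule 1 (intervocalic spirantization): /k/ is a stop between vowels /e/ and /i/, so it spirantizes to the fricative [x]. /b/ is a stop between vowels /i/ and /u/, so it spirantizes to the fricative [v]. /soirkulekibuud/ → soirkulexivuud.
Rule 2 (pre-rhotic lowering): /i/ is a high vowel immediately before /r/, so it lowers to [e]. /soirkulexivuud/ → soerkulexivuud.
Rule 3 (final devoicing): /d/ is a voiced stop in word-final position, so it devoices to [t]. /soerkulexivuud/ → soerkulexivuut.

soerkulexivuut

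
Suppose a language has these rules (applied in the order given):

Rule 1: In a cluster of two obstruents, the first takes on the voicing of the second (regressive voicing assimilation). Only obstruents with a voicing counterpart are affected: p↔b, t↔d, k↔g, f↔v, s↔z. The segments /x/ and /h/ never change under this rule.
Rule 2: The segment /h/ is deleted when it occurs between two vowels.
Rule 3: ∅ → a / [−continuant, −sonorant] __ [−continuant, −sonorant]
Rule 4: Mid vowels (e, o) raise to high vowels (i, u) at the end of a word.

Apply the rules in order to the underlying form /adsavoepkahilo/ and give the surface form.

Rule 1 (regressive voicing assimilation): /d/ precedes the voiceless obstruent /s/, so it devoices to [t] by assimilation. /adsavoepkahilo/ → atsavoepkahilo.
Rule 2 (intervocalic h-deletion): /h/ occurs between vowels /a/ and /i/, so it deletes. /atsavoepkahilo/ → atsavoepkailo.
Rule 3 (stop-cluster a-epenthesis): /p/ and /k/ form a stop–stop cluster, so [a] is inserted between them. /atsavoepkailo/ → atsavoepakailo.
Rule 4 (final vowel raising): /o/ is a mid vowel in word-final position, so it raises to [u]. /atsavoepakailo/ → atsavoepakailu.

atsavoepakailu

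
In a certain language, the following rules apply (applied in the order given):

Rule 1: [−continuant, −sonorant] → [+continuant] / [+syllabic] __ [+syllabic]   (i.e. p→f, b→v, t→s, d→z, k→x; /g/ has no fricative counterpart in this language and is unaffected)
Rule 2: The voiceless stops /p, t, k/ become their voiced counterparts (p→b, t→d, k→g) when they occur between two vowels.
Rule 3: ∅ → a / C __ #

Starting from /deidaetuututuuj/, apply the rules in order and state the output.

deizaesuususuuja

Rule 1 (intervocalic spirantization): /d/ is a stop between vowels /i/ and /a/, so it spirantizes to the fricative [z]. /t/ is a stop between vowels /e/ and /u/, so it spirantizes to the fricative [s]. /t/ is a stop between vowels /u/ and /u/, so it spirantizes to the fricative [s]. /t/ is a stop between vowels /u/ and /u/, so it spirantizes to the fricative [s]. /deidaetuututuuj/ → deizaesuususuuj.
Rule 2 (intervocalic voicing): no segment meets the environment; /deizaesuususuuj/ is unchanged.
Rule 3 (final a-epenthesis): the form ends in the consonant /j/, so [a] is inserted word-finally. /deizaesuususuuj/ → deizaesuususuuja.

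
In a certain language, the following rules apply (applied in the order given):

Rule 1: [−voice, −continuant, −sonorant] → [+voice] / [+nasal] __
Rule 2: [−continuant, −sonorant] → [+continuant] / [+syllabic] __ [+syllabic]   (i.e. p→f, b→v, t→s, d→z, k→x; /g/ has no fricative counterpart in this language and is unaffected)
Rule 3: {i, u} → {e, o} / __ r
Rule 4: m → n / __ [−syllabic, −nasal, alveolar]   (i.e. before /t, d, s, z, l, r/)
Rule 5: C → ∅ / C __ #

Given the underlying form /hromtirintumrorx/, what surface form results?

hronderindunror

Rule 1 (post-nasal voicing): /t/ is a voiceless stop immediately after the nasal /m/, so it voices to [d]. /t/ is a voiceless stop immediately after the nasal /n/, so it voices to [d]. /hromtirintumrorx/ → hromdirindumrorx.
Rule 2 (intervocalic spirantization): no segment meets the environment; /hromdirindumrorx/ is unchanged.
Rule 3 (pre-rhotic lowering): /i/ is a high vowel immediately before /r/, so it lowers to [e]. /hromdirindumrorx/ → hromderindumrorx.
Rule 4 (nasal place assimilation): /m/ precedes the alveolar consonant /d/, so it assimilates in place to [n]. /m/ precedes the alveolar consonant /r/, so it assimilates in place to [n]. /hromderindumrorx/ → hronderindunrorx.
Rule 5 (final cluster simplification): /x/ is the second consonant of a word-final cluster /rx/, so it deletes. /hronderindunrorx/ → hronderindunror.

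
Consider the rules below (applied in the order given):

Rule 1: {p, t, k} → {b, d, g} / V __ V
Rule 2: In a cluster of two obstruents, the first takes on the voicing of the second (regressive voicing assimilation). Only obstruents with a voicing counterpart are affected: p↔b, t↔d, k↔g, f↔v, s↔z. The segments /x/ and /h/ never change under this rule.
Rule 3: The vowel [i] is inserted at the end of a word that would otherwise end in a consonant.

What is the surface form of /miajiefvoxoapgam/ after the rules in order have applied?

Rule 1 (intervocalic voicing): no segment meets the environment; /miajiefvoxoapgam/ is unchanged.
Rule 2 (regressive voicing assimilation): /f/ precedes the voiced obstruent /v/, so it voices to [v] by assimilation. /p/ precedes the voiced obstruent /g/, so it voices to [b] by assimilation. /miajiefvoxoapgam/ → miajievvoxoabgam.
Rule 3 (final i-epenthesis): the form ends in the consonant /m/, so [i] is inserted word-finally. /miajievvoxoabgam/ → miajievvoxoabgami.

miajievvoxoabgami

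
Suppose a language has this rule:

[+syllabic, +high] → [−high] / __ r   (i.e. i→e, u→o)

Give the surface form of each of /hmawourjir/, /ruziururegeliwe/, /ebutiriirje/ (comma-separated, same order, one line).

hmawoorjer, ruziororegeliwe, ebuterierje

/hmawourjir/: /u/ is a high vowel immediately before /r/, so it lowers to [o]. /i/ is a high vowel immediately before /r/, so it lowers to [e]. → [hmawoorjer].
/ruziururegeliwe/: /u/ is a high vowel immediately before /r/, so it lowers to [o]. /u/ is a high vowel immediately before /r/, so it lowers to [o]. → [ruziororegeliwe].
/ebutiriirje/: /i/ is a high vowel immediately before /r/, so it lowers to [e]. /i/ is a high vowel immediately before /r/, so it lowers to [e]. → [ebuterierje].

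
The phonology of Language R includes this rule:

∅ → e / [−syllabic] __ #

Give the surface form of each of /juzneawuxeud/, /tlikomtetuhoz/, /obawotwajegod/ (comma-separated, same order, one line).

/juzneawuxeud/: the form ends in the consonant /d/, so [e] is inserted word-finally. → [juzneawuxeude].
/tlikomtetuhoz/: the form ends in the consonant /z/, so [e] is inserted word-finally. → [tlikomtetuhoze].
/obawotwajegod/: the form ends in the consonant /d/, so [e] is inserted word-finally. → [obawotwajegode].

juzneawuxeude, tlikomtetuhoze, obawotwajegode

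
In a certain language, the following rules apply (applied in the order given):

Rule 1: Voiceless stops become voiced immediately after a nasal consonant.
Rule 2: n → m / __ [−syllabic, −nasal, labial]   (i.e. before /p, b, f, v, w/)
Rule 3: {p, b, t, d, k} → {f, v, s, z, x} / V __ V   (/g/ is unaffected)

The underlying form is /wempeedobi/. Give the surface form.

Rule 1 (post-nasal voicing): /p/ is a voiceless stop immediately after the nasal /m/, so it voices to [b]. /wempeedobi/ → wembeedobi.
Rule 2 (nasal place assimilation): no segment meets the environment; /wembeedobi/ is unchanged.
Rule 3 (intervocalic spirantization): /d/ is a stop between vowels /e/ and /o/, so it spirantizes to the fricative [z]. /b/ is a stop between vowels /o/ and /i/, so it spirantizes to the fricative [v]. /wembeedobi/ → wembeezovi.

wembeezovi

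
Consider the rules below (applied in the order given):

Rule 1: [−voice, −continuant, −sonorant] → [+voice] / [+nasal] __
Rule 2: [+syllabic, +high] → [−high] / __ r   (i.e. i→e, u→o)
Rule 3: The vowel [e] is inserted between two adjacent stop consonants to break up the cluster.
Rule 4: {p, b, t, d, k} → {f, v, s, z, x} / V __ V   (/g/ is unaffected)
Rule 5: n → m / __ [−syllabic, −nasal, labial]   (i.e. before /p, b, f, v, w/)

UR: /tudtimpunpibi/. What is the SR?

Rule 1 (post-nasal voicing): /p/ is a voiceless stop immediately after the nasal /m/, so it voices to [b]. /p/ is a voiceless stop immediately after the nasal /n/, so it voices to [b]. /tudtimpunpibi/ → tudtimbunbibi.
Rule 2 (pre-rhotic lowering): no segment meets the environment; /tudtimbunbibi/ is unchanged.
Rule 3 (stop-cluster e-epenthesis): /d/ and /t/ form a stop–stop cluster, so [e] is inserted between them. /tudtimbunbibi/ → tudetimbunbibi.
Rule 4 (intervocalic spirantization): /d/ is a stop between vowels /u/ and /e/, so it spirantizes to the fricative [z]. /t/ is a stop between vowels /e/ and /i/, so it spirantizes to the fricative [s]. /b/ is a stop between vowels /i/ and /i/, so it spirantizes to the fricative [v]. /tudetimbunbibi/ → tuzesimbunbivi.
Rule 5 (nasal place assimilation): /n/ precedes the labial consonant /b/, so it assimilates in place to [m]. /tuzesimbunbivi/ → tuzesimbumbivi.

tuzesimbumbivi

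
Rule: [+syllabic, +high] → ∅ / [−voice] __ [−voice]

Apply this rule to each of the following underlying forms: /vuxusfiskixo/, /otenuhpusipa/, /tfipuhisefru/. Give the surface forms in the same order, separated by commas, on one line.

vuxsfskxo, otenuhpspa, tfphsefru

/vuxusfiskixo/: /u/ is a high vowel flanked by voiceless consonants /x/ and /s/, so it deletes. /i/ is a high vowel flanked by voiceless consonants /f/ and /s/, so it deletes. /i/ is a high vowel flanked by voiceless consonants /k/ and /x/, so it deletes. → [vuxsfskxo].
/otenuhpusipa/: /u/ is a high vowel flanked by voiceless consonants /p/ and /s/, so it deletes. /i/ is a high vowel flanked by voiceless consonants /s/ and /p/, so it deletes. → [otenuhpspa].
/tfipuhisefru/: /i/ is a high vowel flanked by voiceless consonants /f/ and /p/, so it deletes. /u/ is a high vowel flanked by voiceless consonants /p/ and /h/, so it deletes. /i/ is a high vowel flanked by voiceless consonants /h/ and /s/, so it deletes. → [tfphsefru].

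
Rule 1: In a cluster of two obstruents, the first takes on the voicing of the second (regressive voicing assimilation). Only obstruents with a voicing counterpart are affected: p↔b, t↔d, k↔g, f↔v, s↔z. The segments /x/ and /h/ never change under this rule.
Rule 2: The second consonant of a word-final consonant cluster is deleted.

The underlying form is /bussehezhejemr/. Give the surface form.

busseheshejem

Rule 1 (regressive voicing assimilation): /z/ precedes the voiceless obstruent /h/, so it devoices to [s] by assimilation. /bussehezhejemr/ → busseheshejemr.
Rule 2 (final cluster simplification): /r/ is the second consonant of a word-final cluster /mr/, so it deletes. /busseheshejemr/ → busseheshejem.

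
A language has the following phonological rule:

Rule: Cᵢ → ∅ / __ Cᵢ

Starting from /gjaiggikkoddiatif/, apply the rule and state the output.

/gg/ is a geminate; the first /g/ deletes.
/kk/ is a geminate; the first /k/ deletes.
/dd/ is a geminate; the first /d/ deletes.
Surface form: [gjaigikodiatif].

gjaigikodiatif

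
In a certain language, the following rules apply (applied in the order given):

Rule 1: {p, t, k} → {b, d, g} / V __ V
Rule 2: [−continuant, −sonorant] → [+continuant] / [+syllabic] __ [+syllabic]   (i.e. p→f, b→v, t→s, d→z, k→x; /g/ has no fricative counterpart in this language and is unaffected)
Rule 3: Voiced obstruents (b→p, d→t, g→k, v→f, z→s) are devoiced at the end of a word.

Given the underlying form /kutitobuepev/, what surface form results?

Rule 1 (intervocalic voicing): /t/ is a voiceless stop between vowels /u/ and /i/, so it voices to [d]. /t/ is a voiceless stop between vowels /i/ and /o/, so it voices to [d]. /p/ is a voiceless stop between vowels /e/ and /e/, so it voices to [b]. /kutitobuepev/ → kudidobuebev.
Rule 2 (intervocalic spirantization): /d/ is a stop between vowels /u/ and /i/, so it spirantizes to the fricative [z]. /d/ is a stop between vowels /i/ and /o/, so it spirantizes to the fricative [z]. /b/ is a stop between vowels /o/ and /u/, so it spirantizes to the fricative [v]. /b/ is a stop between vowels /e/ and /e/, so it spirantizes to the fricative [v]. /kudidobuebev/ → kuzizovuevev.
Rule 3 (final devoicing): /v/ is a voiced obstruent in word-final position, so it devoices to [f]. /kuzizovuevev/ → kuzizovuevef.

kuzizovuevef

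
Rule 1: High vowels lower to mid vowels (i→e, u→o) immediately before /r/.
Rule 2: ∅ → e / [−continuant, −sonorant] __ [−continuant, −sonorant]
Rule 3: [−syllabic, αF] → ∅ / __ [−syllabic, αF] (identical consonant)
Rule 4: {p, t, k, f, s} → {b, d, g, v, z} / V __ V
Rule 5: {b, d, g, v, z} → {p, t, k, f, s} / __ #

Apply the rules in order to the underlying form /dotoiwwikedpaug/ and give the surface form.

Rule 1 (pre-rhotic lowering): no segment meets the environment; /dotoiwwikedpaug/ is unchanged.
Rule 2 (stop-cluster e-epenthesis): /d/ and /p/ form a stop–stop cluster, so [e] is inserted between them. /dotoiwwikedpaug/ → dotoiwwikedepaug.
Rule 3 (degemination): /ww/ is a geminate; the first /w/ deletes. /dotoiwwikedepaug/ → dotoiwikedepaug.
Rule 4 (intervocalic voicing): /t/ is a voiceless obstruent between vowels /o/ and /o/, so it voices to [d]. /k/ is a voiceless obstruent between vowels /i/ and /e/, so it voices to [g]. /p/ is a voiceless obstruent between vowels /e/ and /a/, so it voices to [b]. /dotoiwikedepaug/ → dodoiwigedebaug.
Rule 5 (final devoicing): /g/ is a voiced obstruent in word-final position, so it devoices to [k]. /dodoiwigedebaug/ → dodoiwigedebauk.

dodoiwigedebauk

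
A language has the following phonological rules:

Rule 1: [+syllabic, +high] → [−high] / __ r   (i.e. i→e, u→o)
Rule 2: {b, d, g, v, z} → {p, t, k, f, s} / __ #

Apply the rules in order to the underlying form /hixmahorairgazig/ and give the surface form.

Rule 1 (pre-rhotic lowering): /i/ is a high vowel immediately before /r/, so it lowers to [e]. /hixmahorairgazig/ → hixmahoraergazig.
Rule 2 (final devoicing): /g/ is a voiced obstruent in word-final position, so it devoices to [k]. /hixmahoraergazig/ → hixmahoraergazik.

hixmahoraergazik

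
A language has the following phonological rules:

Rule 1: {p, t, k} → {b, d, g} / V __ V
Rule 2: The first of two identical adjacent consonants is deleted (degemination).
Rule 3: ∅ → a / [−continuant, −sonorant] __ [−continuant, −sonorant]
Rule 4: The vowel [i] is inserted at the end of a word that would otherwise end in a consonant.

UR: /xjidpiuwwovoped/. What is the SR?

xjidapiuwovobedi

Rule 1 (intervocalic voicing): /p/ is a voiceless stop between vowels /o/ and /e/, so it voices to [b]. /xjidpiuwwovoped/ → xjidpiuwwovobed.
Rule 2 (degemination): /ww/ is a geminate; the first /w/ deletes. /xjidpiuwwovobed/ → xjidpiuwovobed.
Rule 3 (stop-cluster a-epenthesis): /d/ and /p/ form a stop–stop cluster, so [a] is inserted between them. /xjidpiuwovobed/ → xjidapiuwovobed.
Rule 4 (final i-epenthesis): the form ends in the consonant /d/, so [i] is inserted word-finally. /xjidapiuwovobed/ → xjidapiuwovobedi.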